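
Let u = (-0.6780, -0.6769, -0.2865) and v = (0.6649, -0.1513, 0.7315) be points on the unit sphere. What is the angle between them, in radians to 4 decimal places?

2.1627 rad

u·v = -0.5580; |u| = 1.0000, |v| = 1.0000.
cos θ = (u·v)/(|u||v|) = -0.5580, so θ = 2.1627 rad.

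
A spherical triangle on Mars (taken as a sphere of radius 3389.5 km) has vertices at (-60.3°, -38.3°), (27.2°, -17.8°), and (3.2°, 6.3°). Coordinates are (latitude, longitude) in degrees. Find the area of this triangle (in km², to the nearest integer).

Side lengths (central angles): a = 0.5806, b = 1.2622, c = 1.5551 rad; semiperimeter s = 1.6989.
By l'Huilier's theorem, tan(E/4) = √[tan(s/2) tan((s−a)/2) tan((s−b)/2) tan((s−c)/2)], giving spherical excess E = 0.4250 rad.
Area = E·R² = 0.4250 × (3389.5)² ≈ 4883160 km².

4883160 km²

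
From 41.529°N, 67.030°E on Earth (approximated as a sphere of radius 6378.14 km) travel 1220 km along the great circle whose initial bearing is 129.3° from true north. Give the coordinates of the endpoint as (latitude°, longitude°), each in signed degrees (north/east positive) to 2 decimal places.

Angular distance δ = d/R = 1220/6378.14 = 0.19128 rad; initial bearing θ = 2.2567 rad.
sin φ₂ = sin φ₁ cos δ + cos φ₁ sin δ cos θ = (0.6630)(0.9818) + (0.7486)(0.1901)(-0.6334) = 0.5608, so φ₂ = 34.11°.
Δλ = atan2(sin θ sin δ cos φ₁, cos δ − sin φ₁ sin φ₂) = atan2(0.1101, 0.6100) = 10.235°.
λ₂ = 67.030° + 10.235° = 77.26°.

34.11°, 77.26°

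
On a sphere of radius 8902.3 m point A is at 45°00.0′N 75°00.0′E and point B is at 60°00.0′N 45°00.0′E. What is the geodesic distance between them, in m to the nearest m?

3618 m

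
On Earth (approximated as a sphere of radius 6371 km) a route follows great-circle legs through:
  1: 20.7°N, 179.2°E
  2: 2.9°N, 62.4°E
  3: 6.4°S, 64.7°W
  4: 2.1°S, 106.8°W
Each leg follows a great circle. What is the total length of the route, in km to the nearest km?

Leg 1→2: central angle 1.9860 rad, distance 12652.6 km.
Leg 2→3: central angle 2.2197 rad, distance 14141.8 km.
Leg 3→4: central angle 0.7363 rad, distance 4691.1 km.
Total: 12652.6 + 14141.8 + 4691.1 ≈ 31486 km.

31486 km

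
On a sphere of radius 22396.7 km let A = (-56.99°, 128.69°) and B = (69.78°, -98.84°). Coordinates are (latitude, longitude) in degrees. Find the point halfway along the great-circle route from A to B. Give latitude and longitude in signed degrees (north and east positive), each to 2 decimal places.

13.93°, 168.00°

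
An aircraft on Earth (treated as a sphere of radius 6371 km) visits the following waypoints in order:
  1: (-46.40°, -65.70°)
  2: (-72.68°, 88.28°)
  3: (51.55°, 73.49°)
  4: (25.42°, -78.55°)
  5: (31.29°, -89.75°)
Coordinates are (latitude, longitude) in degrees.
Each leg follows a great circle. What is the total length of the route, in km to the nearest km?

32788 km

Leg 1→2: central angle 1.0393 rad, distance 6621.3 km.
Leg 2→3: central angle 2.1757 rad, distance 13861.1 km.
Leg 3→4: central angle 1.7314 rad, distance 11030.7 km.
Leg 4→5: central angle 0.2000 rad, distance 1274.5 km.
Total: 6621.3 + 13861.1 + 11030.7 + 1274.5 ≈ 32788 km.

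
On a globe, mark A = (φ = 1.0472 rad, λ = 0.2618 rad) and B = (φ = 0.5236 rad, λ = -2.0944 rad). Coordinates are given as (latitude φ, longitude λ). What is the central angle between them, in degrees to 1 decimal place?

With latitudes φ₁ = 60.000°, φ₂ = 30.000° and longitude difference Δλ = -135.000°:
Haversine: a = sin²(Δφ/2) + cos φ₁ cos φ₂ sin²(Δλ/2) = 0.0670 + (0.5000)(0.8660)(0.8536) = 0.43659.
Central angle c = 2·arcsin(√a) = 1.44363 rad.
So the angular separation is 82.7°.

82.7°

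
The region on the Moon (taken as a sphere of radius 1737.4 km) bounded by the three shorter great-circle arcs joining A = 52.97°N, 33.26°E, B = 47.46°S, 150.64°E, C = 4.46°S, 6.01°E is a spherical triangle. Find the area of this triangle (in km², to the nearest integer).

Side lengths (central angles): a = 2.0856, b = 1.0796, c = 2.4582 rad; semiperimeter s = 2.8117.
By l'Huilier's theorem, tan(E/4) = √[tan(s/2) tan((s−a)/2) tan((s−b)/2) tan((s−c)/2)], giving spherical excess E = 2.4222 rad.
Area = E·R² = 2.4222 × (1737.4)² ≈ 7311566 km².

7311566 km²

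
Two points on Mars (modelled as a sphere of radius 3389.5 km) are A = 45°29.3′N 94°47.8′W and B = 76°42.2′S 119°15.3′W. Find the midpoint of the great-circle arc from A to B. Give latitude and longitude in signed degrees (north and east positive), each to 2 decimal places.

-15.86°, -100.77°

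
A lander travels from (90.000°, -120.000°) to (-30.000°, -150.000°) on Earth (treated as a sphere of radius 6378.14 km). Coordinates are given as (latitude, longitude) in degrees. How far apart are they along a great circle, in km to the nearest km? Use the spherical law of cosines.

13358 km

Let φ₁ = 1.5708 rad, φ₂ = -0.5236 rad, and Δλ = -0.5236 rad.
cos c = sin φ₁ sin φ₂ + cos φ₁ cos φ₂ cos Δλ = (1.0000)(-0.5000) + (0.0000)(0.8660)(0.8660) = -0.50000,
so c = arccos(-0.50000) = 2.09440 rad.
Distance = R·c = 6378.14 × 2.0944 ≈ 13358 km.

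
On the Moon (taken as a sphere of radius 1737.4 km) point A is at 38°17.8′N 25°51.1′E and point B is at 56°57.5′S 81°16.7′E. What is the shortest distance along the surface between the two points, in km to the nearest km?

3216 km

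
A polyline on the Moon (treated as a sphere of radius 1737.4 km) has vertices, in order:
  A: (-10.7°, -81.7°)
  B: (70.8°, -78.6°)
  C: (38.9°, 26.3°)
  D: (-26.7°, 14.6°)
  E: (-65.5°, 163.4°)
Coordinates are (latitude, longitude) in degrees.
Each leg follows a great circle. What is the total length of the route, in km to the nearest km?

8822 km

Leg A→B: central angle 1.4229 rad, distance 2472.2 km.
Leg B→C: central angle 1.0155 rad, distance 1764.3 km.
Leg C→D: central angle 1.1607 rad, distance 2016.7 km.
Leg D→E: central angle 1.4787 rad, distance 2569.1 km.
Total: 2472.2 + 1764.3 + 2016.7 + 2569.1 ≈ 8822 km.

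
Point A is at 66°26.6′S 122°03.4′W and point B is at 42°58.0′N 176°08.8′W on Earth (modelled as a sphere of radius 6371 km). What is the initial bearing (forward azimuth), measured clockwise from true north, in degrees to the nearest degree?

Δλ = -54.090° = -0.9440 rad.
y = sin Δλ · cos φ₂ = (-0.8099)(0.7318) = -0.5927
x = cos φ₁ sin φ₂ − sin φ₁ cos φ₂ cos Δλ = (0.3997)(0.6816) − (-0.9167)(0.7318)(0.5865) = 0.6658
θ = atan2(y, x) = -41.67°; adding 360° gives 318°.

318°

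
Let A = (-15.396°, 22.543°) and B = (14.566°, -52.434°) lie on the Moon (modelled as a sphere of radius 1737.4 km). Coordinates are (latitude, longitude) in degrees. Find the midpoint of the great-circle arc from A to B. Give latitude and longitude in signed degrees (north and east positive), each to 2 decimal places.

The central angle between A and B is δ = 1.3948 rad.
With f = 0.5, the slerp weights are sin((1−f)δ)/sin δ = 0.6523 and sin(fδ)/sin δ = 0.6523.
Weighted sum of the unit vectors: (0.6523)·(0.8904,0.3696,-0.2655) + (0.6523)·(0.5901,-0.7672,0.2515) = (0.9657, -0.2593, -0.0091).
Converting back: φ = atan2(z, √(x²+y²)) = -0.52°, λ = atan2(y, x) = -15.03°.

-0.52°, -15.03°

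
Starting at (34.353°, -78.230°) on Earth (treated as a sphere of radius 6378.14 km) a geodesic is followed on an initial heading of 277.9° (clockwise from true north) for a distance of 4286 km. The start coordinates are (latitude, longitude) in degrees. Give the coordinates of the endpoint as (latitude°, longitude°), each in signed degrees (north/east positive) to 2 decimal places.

30.81°, -124.12°

Angular distance δ = d/R = 4286/6378.14 = 0.67198 rad; initial bearing θ = 4.8503 rad.
sin φ₂ = sin φ₁ cos δ + cos φ₁ sin δ cos θ = (0.5643)(0.7826) + (0.8256)(0.6225)(0.1374) = 0.5122, so φ₂ = 30.81°.
Δλ = atan2(sin θ sin δ cos φ₁, cos δ − sin φ₁ sin φ₂) = atan2(-0.5091, 0.4935) = -45.888°.
λ₂ = -78.230° − 45.888° = -124.12°.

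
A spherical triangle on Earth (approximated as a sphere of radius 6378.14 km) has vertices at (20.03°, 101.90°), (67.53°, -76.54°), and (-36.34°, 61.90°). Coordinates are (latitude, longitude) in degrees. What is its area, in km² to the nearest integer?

Side lengths (central angles): a = 2.4622, b = 1.1845, c = 1.6132 rad; semiperimeter s = 2.6300.
By l'Huilier's theorem, tan(E/4) = √[tan(s/2) tan((s−a)/2) tan((s−b)/2) tan((s−c)/2)], giving spherical excess E = 1.5133 rad.
Area = E·R² = 1.5133 × (6378.14)² ≈ 61561830 km².

61561830 km²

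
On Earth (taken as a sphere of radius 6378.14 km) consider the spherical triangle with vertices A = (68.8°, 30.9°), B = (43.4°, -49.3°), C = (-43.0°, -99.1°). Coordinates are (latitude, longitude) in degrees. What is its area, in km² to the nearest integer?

Side lengths (central angles): a = 1.6967, b = 2.5079, c = 0.8158 rad; semiperimeter s = 2.5102.
By l'Huilier's theorem, tan(E/4) = √[tan(s/2) tan((s−a)/2) tan((s−b)/2) tan((s−c)/2)], giving spherical excess E = 0.1657 rad.
Area = E·R² = 0.1657 × (6378.14)² ≈ 6742709 km².

6742709 km²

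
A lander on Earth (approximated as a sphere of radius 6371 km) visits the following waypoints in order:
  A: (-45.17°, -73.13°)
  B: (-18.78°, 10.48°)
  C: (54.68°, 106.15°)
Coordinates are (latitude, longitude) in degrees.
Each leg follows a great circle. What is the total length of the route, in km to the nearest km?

Leg A→B: central angle 1.2634 rad, distance 8049.0 km.
Leg B→C: central angle 1.8931 rad, distance 12061.0 km.
Total: 8049.0 + 12061.0 ≈ 20110 km.

20110 km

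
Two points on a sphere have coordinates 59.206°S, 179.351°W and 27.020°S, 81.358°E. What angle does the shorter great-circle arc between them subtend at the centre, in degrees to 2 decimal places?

71.54°

In radians: φ₁ = -1.0333, φ₂ = -0.4716, Δλ = -99.291° = -1.7330 rad.
cos c = sin φ₁ sin φ₂ + cos φ₁ cos φ₂ cos Δλ = (-0.8590)(-0.4543) + (0.5120)(0.8908)(-0.1614) = 0.31662,
so c = arccos(0.31662) = 1.24863 rad.
So the angular separation is 71.54°.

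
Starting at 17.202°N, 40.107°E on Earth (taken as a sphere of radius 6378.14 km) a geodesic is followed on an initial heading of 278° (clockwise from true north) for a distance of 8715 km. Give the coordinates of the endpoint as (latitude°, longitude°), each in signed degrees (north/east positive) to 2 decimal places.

10.97°, -40.89°

Angular distance δ = d/R = 8715/6378.14 = 1.36639 rad; initial bearing θ = 4.8520 rad.
sin φ₂ = sin φ₁ cos δ + cos φ₁ sin δ cos θ = (0.2957)(0.2030) + (0.9553)(0.9792)(0.1392) = 0.1902, so φ₂ = 10.97°.
Δλ = atan2(sin θ sin δ cos φ₁, cos δ − sin φ₁ sin φ₂) = atan2(-0.9263, 0.1467) = -80.998°.
λ₂ = 40.107° − 80.998° = -40.89°.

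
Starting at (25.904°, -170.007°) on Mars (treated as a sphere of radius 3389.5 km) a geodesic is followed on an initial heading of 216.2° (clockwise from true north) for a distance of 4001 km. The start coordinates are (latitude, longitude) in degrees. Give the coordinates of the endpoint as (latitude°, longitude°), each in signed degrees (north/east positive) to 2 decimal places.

-30.33°, 150.74°

Angular distance δ = d/R = 4001/3389.5 = 1.18041 rad; initial bearing θ = 3.7734 rad.
sin φ₂ = sin φ₁ cos δ + cos φ₁ sin δ cos θ = (0.4369)(0.3805) + (0.8995)(0.9248)(-0.8070) = -0.5050, so φ₂ = -30.33°.
Δλ = atan2(sin θ sin δ cos φ₁, cos δ − sin φ₁ sin φ₂) = atan2(-0.4913, 0.6012) = -39.257°.
λ₂ = -170.007° − 39.257° = -209.26° → 150.74° after wrapping to (−180°, 180°].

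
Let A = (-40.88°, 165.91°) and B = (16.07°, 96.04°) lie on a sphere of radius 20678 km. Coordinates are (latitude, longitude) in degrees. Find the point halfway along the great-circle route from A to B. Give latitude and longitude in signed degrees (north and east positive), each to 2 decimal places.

Central angle δ = 1.5019 rad. Interpolating on the sphere with fraction f = 0.5:
P = [sin((1−f)δ)·A + sin(fδ)·B] / sin δ = 0.6839·A + 0.6839·B in Cartesian coordinates,
giving P = (-0.5707, 0.7795, -0.2583), i.e. latitude -14.97°, longitude 126.21°.

-14.97°, 126.21°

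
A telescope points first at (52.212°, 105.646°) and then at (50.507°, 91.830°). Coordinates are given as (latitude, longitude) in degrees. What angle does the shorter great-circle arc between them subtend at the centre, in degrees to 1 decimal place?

With latitudes φ₁ = 52.212°, φ₂ = 50.507° and longitude difference Δλ = -13.816°:
cos c = sin φ₁ sin φ₂ + cos φ₁ cos φ₂ cos Δλ = (0.7903)(0.7717) + (0.6127)(0.6360)(0.9711) = 0.98828,
so c = arccos(0.98828) = 0.15323 rad.
So the angular separation is 8.8°.

8.8°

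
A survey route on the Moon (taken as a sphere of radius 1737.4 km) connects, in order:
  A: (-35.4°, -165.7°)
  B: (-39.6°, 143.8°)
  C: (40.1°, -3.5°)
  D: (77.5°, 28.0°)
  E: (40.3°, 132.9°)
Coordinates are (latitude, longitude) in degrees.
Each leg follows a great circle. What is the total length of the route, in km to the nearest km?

Leg A→B: central angle 0.6939 rad, distance 1205.6 km.
Leg B→C: central angle 2.7058 rad, distance 4701.1 km.
Leg C→D: central angle 0.6919 rad, distance 1202.2 km.
Leg D→E: central angle 0.9410 rad, distance 1634.8 km.
Total: 1205.6 + 4701.1 + 1202.2 + 1634.8 ≈ 8744 km.

8744 km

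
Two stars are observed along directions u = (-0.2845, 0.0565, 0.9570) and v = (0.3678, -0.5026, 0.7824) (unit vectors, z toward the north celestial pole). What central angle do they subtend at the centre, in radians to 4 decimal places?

u·v = 0.6157; |u| = 1.0000, |v| = 1.0000.
cos θ = (u·v)/(|u||v|) = 0.6157, so θ = 0.9075 rad.

0.9075 rad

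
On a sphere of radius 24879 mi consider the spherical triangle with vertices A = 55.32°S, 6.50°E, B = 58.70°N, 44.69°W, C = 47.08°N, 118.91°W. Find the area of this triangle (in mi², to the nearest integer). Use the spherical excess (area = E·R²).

977642261 mi²

Side lengths (central angles): a = 0.7642, b = 2.5440, c = 2.1146 rad; semiperimeter s = 2.7114.
By l'Huilier's theorem, tan(E/4) = √[tan(s/2) tan((s−a)/2) tan((s−b)/2) tan((s−c)/2)], giving spherical excess E = 1.5795 rad.
Area = E·R² = 1.5795 × (24879)² ≈ 977642261 mi².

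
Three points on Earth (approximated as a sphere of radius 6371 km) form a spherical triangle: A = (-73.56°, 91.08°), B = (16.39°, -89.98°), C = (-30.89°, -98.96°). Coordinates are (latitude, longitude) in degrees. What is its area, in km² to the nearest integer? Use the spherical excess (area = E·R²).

Side lengths (central angles): a = 0.8388, b = 1.3148, c = 2.1437 rad; semiperimeter s = 2.1487.
By l'Huilier's theorem, tan(E/4) = √[tan(s/2) tan((s−a)/2) tan((s−b)/2) tan((s−c)/2)], giving spherical excess E = 0.1573 rad.
Area = E·R² = 0.1573 × (6371)² ≈ 6385093 km².

6385093 km²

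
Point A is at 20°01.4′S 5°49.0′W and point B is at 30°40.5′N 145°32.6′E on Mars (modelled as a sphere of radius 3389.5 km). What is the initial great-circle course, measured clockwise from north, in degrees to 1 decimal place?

61.8°

Δλ = 151.360° = 2.6417 rad.
y = sin Δλ · cos φ₂ = (0.4793)(0.8601) = 0.4122
x = cos φ₁ sin φ₂ − sin φ₁ cos φ₂ cos Δλ = (0.9396)(0.5102) − (-0.3424)(0.8601)(-0.8776) = 0.2209
θ = atan2(y, x) = 61.82°, so the bearing is 61.8°.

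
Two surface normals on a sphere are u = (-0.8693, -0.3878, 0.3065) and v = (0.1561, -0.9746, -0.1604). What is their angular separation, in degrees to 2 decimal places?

78.87°

u·v = 0.1931; |u| = 1.0000, |v| = 1.0000.
cos θ = (u·v)/(|u||v|) = 0.1931, so θ = 78.87°.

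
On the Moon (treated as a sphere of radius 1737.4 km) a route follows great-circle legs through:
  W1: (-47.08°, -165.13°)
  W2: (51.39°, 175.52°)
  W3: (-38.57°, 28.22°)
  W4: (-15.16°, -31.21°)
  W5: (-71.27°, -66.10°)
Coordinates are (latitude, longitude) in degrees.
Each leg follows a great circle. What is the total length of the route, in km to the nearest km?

Leg W1→W2: central angle 1.7429 rad, distance 3028.2 km.
Leg W2→W3: central angle 2.6854 rad, distance 4665.7 km.
Leg W3→W4: central angle 0.9922 rad, distance 1723.8 km.
Leg W4→W5: central angle 1.0450 rad, distance 1815.6 km.
Total: 3028.2 + 4665.7 + 1723.8 + 1815.6 ≈ 11233 km.

11233 km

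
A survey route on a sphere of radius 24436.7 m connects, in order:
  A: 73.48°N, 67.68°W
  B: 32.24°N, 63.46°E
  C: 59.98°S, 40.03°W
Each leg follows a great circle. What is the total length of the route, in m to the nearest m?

Leg A→B: central angle 1.2098 rad, distance 29563.3 m.
Leg B→C: central angle 2.1659 rad, distance 52928.1 m.
Total: 29563.3 + 52928.1 ≈ 82491 m.

82491 m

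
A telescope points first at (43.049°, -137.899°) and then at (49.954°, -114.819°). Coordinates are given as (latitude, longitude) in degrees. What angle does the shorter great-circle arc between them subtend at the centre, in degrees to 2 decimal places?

17.23°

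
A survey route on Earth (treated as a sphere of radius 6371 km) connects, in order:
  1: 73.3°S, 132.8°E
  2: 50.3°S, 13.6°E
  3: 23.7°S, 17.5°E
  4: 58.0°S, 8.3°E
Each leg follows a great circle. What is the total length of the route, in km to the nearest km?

Leg 1→2: central angle 0.8666 rad, distance 5521.3 km.
Leg 2→3: central angle 0.4673 rad, distance 2977.0 km.
Leg 3→4: central angle 0.6096 rad, distance 3884.0 km.
Total: 5521.3 + 2977.0 + 3884.0 ≈ 12382 km.

12382 km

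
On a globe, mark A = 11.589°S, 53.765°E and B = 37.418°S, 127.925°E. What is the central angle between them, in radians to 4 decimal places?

1.2298 rad

With latitudes φ₁ = -11.589°, φ₂ = -37.418° and longitude difference Δλ = 74.160°:
cos c = sin φ₁ sin φ₂ + cos φ₁ cos φ₂ cos Δλ = (-0.2009)(-0.6076) + (0.9796)(0.7942)(0.2730) = 0.33443,
so c = arccos(0.33443) = 1.22979 rad.
So the angular separation is 1.2298 rad.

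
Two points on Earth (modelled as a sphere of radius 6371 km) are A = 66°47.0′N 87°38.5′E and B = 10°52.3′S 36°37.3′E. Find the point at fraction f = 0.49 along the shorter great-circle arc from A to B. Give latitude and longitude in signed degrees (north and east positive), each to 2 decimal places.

The central angle between A and B is δ = 1.5005 rad.
With f = 0.49, the slerp weights are sin((1−f)δ)/sin δ = 0.6945 and sin(fδ)/sin δ = 0.6724.
Weighted sum of the unit vectors: (0.6945)·(0.0162,0.3939,0.9190) + (0.6724)·(0.7882,0.5858,-0.1886) = (0.5413, 0.6675, 0.5114).
Converting back: φ = atan2(z, √(x²+y²)) = 30.76°, λ = atan2(y, x) = 50.96°.

30.76°, 50.96°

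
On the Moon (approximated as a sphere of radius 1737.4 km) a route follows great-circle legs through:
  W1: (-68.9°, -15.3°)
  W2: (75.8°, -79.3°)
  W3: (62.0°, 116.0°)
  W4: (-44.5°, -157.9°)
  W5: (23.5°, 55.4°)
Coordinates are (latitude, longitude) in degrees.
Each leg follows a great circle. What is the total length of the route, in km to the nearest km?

Leg W1→W2: central angle 2.6174 rad, distance 4547.5 km.
Leg W2→W3: central angle 0.7304 rad, distance 1269.1 km.
Leg W3→W4: central angle 2.2094 rad, distance 3838.6 km.
Leg W4→W5: central angle 2.5431 rad, distance 4418.4 km.
Total: 4547.5 + 1269.1 + 3838.6 + 4418.4 ≈ 14074 km.

14074 km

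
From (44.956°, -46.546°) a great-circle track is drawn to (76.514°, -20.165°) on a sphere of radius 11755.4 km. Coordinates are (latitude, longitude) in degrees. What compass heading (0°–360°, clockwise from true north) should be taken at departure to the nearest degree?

11°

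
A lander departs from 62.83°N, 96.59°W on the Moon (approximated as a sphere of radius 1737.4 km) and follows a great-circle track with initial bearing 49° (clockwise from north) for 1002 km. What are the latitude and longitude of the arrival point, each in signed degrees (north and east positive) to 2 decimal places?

65.38°, -15.50°

Angular distance δ = d/R = 1002/1737.4 = 0.57672 rad; initial bearing θ = 0.8552 rad.
sin φ₂ = sin φ₁ cos δ + cos φ₁ sin δ cos θ = (0.8897)(0.8383) + (0.4566)(0.5453)(0.6561) = 0.9091, so φ₂ = 65.38°.
Δλ = atan2(sin θ sin δ cos φ₁, cos δ − sin φ₁ sin φ₂) = atan2(0.1879, 0.0295) = 81.091°.
λ₂ = -96.590° + 81.091° = -15.50°.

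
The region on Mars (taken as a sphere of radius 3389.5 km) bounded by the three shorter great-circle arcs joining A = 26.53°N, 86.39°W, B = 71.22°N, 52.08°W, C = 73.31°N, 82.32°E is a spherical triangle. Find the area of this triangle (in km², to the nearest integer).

1177464 km²

Side lengths (central angles): a = 0.5695, b = 1.3940, c = 0.8489 rad; semiperimeter s = 1.4062.
By l'Huilier's theorem, tan(E/4) = √[tan(s/2) tan((s−a)/2) tan((s−b)/2) tan((s−c)/2)], giving spherical excess E = 0.1025 rad.
Area = E·R² = 0.1025 × (3389.5)² ≈ 1177464 km².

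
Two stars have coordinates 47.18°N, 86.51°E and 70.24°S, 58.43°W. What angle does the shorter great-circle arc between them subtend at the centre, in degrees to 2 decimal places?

With latitudes φ₁ = 47.180°, φ₂ = -70.240° and longitude difference Δλ = -144.940°:
Haversine: a = sin²(Δφ/2) + cos φ₁ cos φ₂ sin²(Δλ/2) = 0.7303 + (0.6797)(0.3381)(0.9093) = 0.93920.
Central angle c = 2·arcsin(√a) = 2.64330 rad.
So the angular separation is 151.45°.

151.45°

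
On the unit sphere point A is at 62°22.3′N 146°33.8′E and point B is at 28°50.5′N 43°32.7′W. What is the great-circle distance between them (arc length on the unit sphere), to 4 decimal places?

1.5433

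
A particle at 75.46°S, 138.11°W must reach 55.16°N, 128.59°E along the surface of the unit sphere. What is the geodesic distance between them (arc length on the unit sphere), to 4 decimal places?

With latitudes φ₁ = -75.460°, φ₂ = 55.160° and longitude difference Δλ = -93.300°:
cos c = sin φ₁ sin φ₂ + cos φ₁ cos φ₂ cos Δλ = (-0.9680)(0.8208) + (0.2511)(0.5713)(-0.0576) = -0.80272,
so c = arccos(-0.80272) = 2.50264 rad.
On the unit sphere the arc length equals the central angle: 2.5026.

2.5026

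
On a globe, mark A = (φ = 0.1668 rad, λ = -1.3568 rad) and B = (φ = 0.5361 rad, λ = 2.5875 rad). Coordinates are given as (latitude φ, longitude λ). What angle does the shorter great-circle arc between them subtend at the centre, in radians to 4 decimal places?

With latitudes φ₁ = 9.557°, φ₂ = 30.716° and longitude difference Δλ = -134.008°:
cos c = sin φ₁ sin φ₂ + cos φ₁ cos φ₂ cos Δλ = (0.1660)(0.5108) + (0.9861)(0.8597)(-0.6948) = -0.50420,
so c = arccos(-0.50420) = 2.09925 rad.
So the angular separation is 2.0992 rad.

2.0992 rad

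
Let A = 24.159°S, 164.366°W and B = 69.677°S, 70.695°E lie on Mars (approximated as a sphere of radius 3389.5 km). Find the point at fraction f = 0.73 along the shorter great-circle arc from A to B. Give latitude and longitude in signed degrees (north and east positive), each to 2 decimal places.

The central angle between A and B is δ = 1.3671 rad.
With f = 0.73, the slerp weights are sin((1−f)δ)/sin δ = 0.3684 and sin(fδ)/sin δ = 0.8581.
Weighted sum of the unit vectors: (0.3684)·(-0.8787,-0.2459,-0.4093) + (0.8581)·(0.1148,0.3278,-0.9377) = (-0.2252, 0.1907, -0.9555).
Converting back: φ = atan2(z, √(x²+y²)) = -72.84°, λ = atan2(y, x) = 139.74°.

-72.84°, 139.74°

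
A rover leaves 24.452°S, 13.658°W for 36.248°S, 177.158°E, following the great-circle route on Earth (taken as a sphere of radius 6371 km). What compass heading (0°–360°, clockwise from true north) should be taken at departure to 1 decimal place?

Δλ = -169.184° = -2.9528 rad.
y = sin Δλ · cos φ₂ = (-0.1877)(0.8065) = -0.1513
x = cos φ₁ sin φ₂ − sin φ₁ cos φ₂ cos Δλ = (0.9103)(-0.5913) − (-0.4139)(0.8065)(-0.9822) = -0.8661
θ = atan2(y, x) = -170.09°; adding 360° gives 189.9°.

189.9°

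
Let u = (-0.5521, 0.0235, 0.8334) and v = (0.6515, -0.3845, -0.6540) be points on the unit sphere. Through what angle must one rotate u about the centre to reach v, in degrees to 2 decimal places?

156.04°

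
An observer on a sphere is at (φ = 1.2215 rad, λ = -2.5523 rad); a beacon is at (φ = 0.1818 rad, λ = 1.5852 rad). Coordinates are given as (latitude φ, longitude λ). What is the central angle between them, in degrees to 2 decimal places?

90.75°

With latitudes φ₁ = 69.987°, φ₂ = 10.416° and longitude difference Δλ = -122.939°:
Haversine: a = sin²(Δφ/2) + cos φ₁ cos φ₂ sin²(Δλ/2) = 0.2468 + (0.3422)(0.9835)(0.7719) = 0.50657.
Central angle c = 2·arcsin(√a) = 1.58394 rad.
So the angular separation is 90.75°.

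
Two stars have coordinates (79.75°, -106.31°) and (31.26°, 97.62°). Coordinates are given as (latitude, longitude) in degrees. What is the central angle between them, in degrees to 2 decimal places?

68.19°

In radians: φ₁ = 1.3919, φ₂ = 0.5456, Δλ = -156.070° = -2.7239 rad.
cos c = sin φ₁ sin φ₂ + cos φ₁ cos φ₂ cos Δλ = (0.9840)(0.5189) + (0.1779)(0.8548)(-0.9140) = 0.37161,
so c = arccos(0.37161) = 1.19006 rad.
So the angular separation is 68.19°.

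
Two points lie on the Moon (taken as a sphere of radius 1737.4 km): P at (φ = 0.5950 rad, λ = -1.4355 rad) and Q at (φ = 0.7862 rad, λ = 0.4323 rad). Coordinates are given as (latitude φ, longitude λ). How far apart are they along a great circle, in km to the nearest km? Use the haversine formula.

2334 km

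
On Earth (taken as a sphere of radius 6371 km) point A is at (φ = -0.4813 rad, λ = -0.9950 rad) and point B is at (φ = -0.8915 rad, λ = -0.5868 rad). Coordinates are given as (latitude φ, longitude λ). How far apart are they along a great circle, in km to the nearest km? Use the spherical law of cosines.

3268 km

Let φ₁ = -0.4813 rad, φ₂ = -0.8915 rad, and Δλ = 0.4082 rad.
cos c = sin φ₁ sin φ₂ + cos φ₁ cos φ₂ cos Δλ = (-0.4629)(-0.7780) + (0.8864)(0.6282)(0.9178) = 0.87129,
so c = arccos(0.87129) = 0.51298 rad.
Distance = R·c = 6371 × 0.5130 ≈ 3268 km.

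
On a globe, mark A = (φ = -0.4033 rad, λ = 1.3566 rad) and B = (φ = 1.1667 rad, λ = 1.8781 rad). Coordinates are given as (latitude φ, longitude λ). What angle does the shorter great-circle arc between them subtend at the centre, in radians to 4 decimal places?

1.6181 rad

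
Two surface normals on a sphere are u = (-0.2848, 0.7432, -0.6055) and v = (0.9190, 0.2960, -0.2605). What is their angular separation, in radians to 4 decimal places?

1.4546 rad

u·v = 0.1160; |u| = 1.0000, |v| = 1.0000.
cos θ = (u·v)/(|u||v|) = 0.1160, so θ = 1.4546 rad.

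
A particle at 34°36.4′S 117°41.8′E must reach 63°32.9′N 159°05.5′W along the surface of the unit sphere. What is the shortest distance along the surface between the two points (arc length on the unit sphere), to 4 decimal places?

2.0546

Let φ₁ = -0.6040 rad, φ₂ = 1.1091 rad, and Δλ = 1.4523 rad.
cos c = sin φ₁ sin φ₂ + cos φ₁ cos φ₂ cos Δλ = (-0.5679)(0.8953) + (0.8231)(0.4454)(0.1182) = -0.46515,
so c = arccos(-0.46515) = 2.05460 rad.
On the unit sphere the arc length equals the central angle: 2.0546.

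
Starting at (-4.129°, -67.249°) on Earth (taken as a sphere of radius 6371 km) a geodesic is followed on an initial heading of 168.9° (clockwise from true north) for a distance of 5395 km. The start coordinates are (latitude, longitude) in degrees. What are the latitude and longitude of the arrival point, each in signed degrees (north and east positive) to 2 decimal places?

Angular distance δ = d/R = 5395/6371 = 0.84681 rad; initial bearing θ = 2.9479 rad.
sin φ₂ = sin φ₁ cos δ + cos φ₁ sin δ cos θ = (-0.0720)(0.6624) + (0.9974)(0.7492)(-0.9813) = -0.7809, so φ₂ = -51.35°.
Δλ = atan2(sin θ sin δ cos φ₁, cos δ − sin φ₁ sin φ₂) = atan2(0.1439, 0.6062) = 13.351°.
λ₂ = -67.249° + 13.351° = -53.90°.

-51.35°, -53.90°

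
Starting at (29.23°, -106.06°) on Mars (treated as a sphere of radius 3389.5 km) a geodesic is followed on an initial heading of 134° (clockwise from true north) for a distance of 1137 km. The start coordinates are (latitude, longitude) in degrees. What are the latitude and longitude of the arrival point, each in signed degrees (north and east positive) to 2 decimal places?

15.16°, -91.86°

Angular distance δ = d/R = 1137/3389.5 = 0.33545 rad; initial bearing θ = 2.3387 rad.
sin φ₂ = sin φ₁ cos δ + cos φ₁ sin δ cos θ = (0.4883)(0.9443) + (0.8727)(0.3292)(-0.6947) = 0.2615, so φ₂ = 15.16°.
Δλ = atan2(sin θ sin δ cos φ₁, cos δ − sin φ₁ sin φ₂) = atan2(0.2066, 0.8165) = 14.202°.
λ₂ = -106.060° + 14.202° = -91.86°.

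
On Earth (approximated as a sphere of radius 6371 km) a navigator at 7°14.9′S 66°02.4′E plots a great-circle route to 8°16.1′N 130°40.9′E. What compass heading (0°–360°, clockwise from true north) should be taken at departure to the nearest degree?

With φ₁ = -0.1265, φ₂ = 0.1443, Δλ = 1.1282 rad, the forward-azimuth formula gives
θ = atan2( sin Δλ cos φ₂ , cos φ₁ sin φ₂ − sin φ₁ cos φ₂ cos Δλ ) = atan2(0.8943, 0.1961) = 77.63°.
So the initial bearing is 78°.

78°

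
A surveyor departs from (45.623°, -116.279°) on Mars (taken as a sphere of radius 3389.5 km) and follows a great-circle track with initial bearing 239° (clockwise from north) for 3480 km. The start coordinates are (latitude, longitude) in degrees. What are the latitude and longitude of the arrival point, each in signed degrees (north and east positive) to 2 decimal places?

Angular distance δ = d/R = 3480/3389.5 = 1.02670 rad; initial bearing θ = 4.1713 rad.
sin φ₂ = sin φ₁ cos δ + cos φ₁ sin δ cos θ = (0.7148)(0.5176) + (0.6994)(0.8556)(-0.5150) = 0.0618, so φ₂ = 3.54°.
Δλ = atan2(sin θ sin δ cos φ₁, cos δ − sin φ₁ sin φ₂) = atan2(-0.5129, 0.4735) = -47.290°.
λ₂ = -116.279° − 47.290° = -163.57°.

3.54°, -163.57°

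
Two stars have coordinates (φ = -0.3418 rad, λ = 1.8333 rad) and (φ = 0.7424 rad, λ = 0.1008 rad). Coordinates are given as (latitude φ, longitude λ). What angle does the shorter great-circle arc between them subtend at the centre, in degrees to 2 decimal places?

With latitudes φ₁ = -19.584°, φ₂ = 42.536° and longitude difference Δλ = -99.265°:
cos c = sin φ₁ sin φ₂ + cos φ₁ cos φ₂ cos Δλ = (-0.3352)(0.6761) + (0.9422)(0.7368)(-0.1610) = -0.33837,
so c = arccos(-0.33837) = 1.91598 rad.
So the angular separation is 109.78°.

109.78°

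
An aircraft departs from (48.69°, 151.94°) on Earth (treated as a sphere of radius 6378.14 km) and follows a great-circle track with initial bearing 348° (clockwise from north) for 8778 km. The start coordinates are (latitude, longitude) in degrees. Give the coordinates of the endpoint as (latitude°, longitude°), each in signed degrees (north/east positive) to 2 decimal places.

Angular distance δ = d/R = 8778/6378.14 = 1.37626 rad; initial bearing θ = 6.0737 rad.
sin φ₂ = sin φ₁ cos δ + cos φ₁ sin δ cos θ = (0.7511)(0.1933) + (0.6601)(0.9811)(0.9781) = 0.7787, so φ₂ = 51.14°.
Δλ = atan2(sin θ sin δ cos φ₁, cos δ − sin φ₁ sin φ₂) = atan2(-0.1347, -0.3916) = -161.025°.
λ₂ = 151.940° − 161.025° = -9.08°.

51.14°, -9.08°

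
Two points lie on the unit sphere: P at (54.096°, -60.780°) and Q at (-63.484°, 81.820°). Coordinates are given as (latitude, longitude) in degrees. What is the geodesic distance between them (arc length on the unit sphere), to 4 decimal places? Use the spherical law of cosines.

In radians: φ₁ = 0.9442, φ₂ = -1.1080, Δλ = 142.600° = 2.4888 rad.
cos c = sin φ₁ sin φ₂ + cos φ₁ cos φ₂ cos Δλ = (0.8100)(-0.8948) + (0.5864)(0.4464)(-0.7944) = -0.93278,
so c = arccos(-0.93278) = 2.77285 rad.
On the unit sphere the arc length equals the central angle: 2.7729.

2.7729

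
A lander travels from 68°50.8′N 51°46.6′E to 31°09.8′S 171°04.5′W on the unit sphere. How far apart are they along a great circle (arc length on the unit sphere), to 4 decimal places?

2.3589

With latitudes φ₁ = 68.847°, φ₂ = -31.163° and longitude difference Δλ = 137.148°:
Haversine: a = sin²(Δφ/2) + cos φ₁ cos φ₂ sin²(Δλ/2) = 0.5869 + (0.3609)(0.8557)(0.8666) = 0.85450.
Central angle c = 2·arcsin(√a) = 2.35886 rad.
On the unit sphere the arc length equals the central angle: 2.3589.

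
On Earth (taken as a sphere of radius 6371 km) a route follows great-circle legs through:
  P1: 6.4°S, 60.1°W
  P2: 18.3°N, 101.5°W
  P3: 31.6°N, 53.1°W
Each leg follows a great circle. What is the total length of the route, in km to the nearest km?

10361 km

Leg P1→P2: central angle 0.8329 rad, distance 5306.4 km.
Leg P2→P3: central angle 0.7934 rad, distance 5054.9 km.
Total: 5306.4 + 5054.9 ≈ 10361 km.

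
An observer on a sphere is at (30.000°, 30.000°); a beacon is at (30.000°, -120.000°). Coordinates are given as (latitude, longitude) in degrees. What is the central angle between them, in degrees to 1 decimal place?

113.5°

In radians: φ₁ = 0.5236, φ₂ = 0.5236, Δλ = -150.000° = -2.6180 rad.
cos c = sin φ₁ sin φ₂ + cos φ₁ cos φ₂ cos Δλ = (0.5000)(0.5000) + (0.8660)(0.8660)(-0.8660) = -0.39952,
so c = arccos(-0.39952) = 1.98179 rad.
So the angular separation is 113.5°.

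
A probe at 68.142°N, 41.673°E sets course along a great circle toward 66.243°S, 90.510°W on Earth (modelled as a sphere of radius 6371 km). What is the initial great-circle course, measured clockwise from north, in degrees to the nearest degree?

253°

With φ₁ = 1.1893, φ₂ = -1.1562, Δλ = -2.3070 rad, the forward-azimuth formula gives
θ = atan2( sin Δλ cos φ₂ , cos φ₁ sin φ₂ − sin φ₁ cos φ₂ cos Δλ ) = atan2(-0.2985, -0.0897) = -106.72°.
Adding 360° brings this into [0°, 360°): 253°.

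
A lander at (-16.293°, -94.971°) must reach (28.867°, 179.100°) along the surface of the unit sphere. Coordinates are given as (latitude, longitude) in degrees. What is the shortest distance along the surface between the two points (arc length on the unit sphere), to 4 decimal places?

With latitudes φ₁ = -16.293°, φ₂ = 28.867° and longitude difference Δλ = -85.929°:
cos c = sin φ₁ sin φ₂ + cos φ₁ cos φ₂ cos Δλ = (-0.2805)(0.4828) + (0.9598)(0.8757)(0.0710) = -0.07577,
so c = arccos(-0.07577) = 1.64664 rad.
On the unit sphere the arc length equals the central angle: 1.6466.

1.6466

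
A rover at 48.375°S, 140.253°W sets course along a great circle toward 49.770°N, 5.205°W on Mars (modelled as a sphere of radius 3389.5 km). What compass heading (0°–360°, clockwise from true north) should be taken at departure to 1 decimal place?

Δλ = 135.048° = 2.3570 rad.
y = sin Δλ · cos φ₂ = (0.7065)(0.6459) = 0.4563
x = cos φ₁ sin φ₂ − sin φ₁ cos φ₂ cos Δλ = (0.6643)(0.7635) − (-0.7475)(0.6459)(-0.7077) = 0.1655
θ = atan2(y, x) = 70.07°, so the bearing is 70.1°.

70.1°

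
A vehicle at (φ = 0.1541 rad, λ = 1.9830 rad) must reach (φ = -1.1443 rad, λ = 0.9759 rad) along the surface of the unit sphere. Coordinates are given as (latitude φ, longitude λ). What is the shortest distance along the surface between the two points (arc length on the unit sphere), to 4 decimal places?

1.4920

In radians: φ₁ = 0.1541, φ₂ = -1.1443, Δλ = -57.703° = -1.0071 rad.
cos c = sin φ₁ sin φ₂ + cos φ₁ cos φ₂ cos Δλ = (0.1535)(-0.9104) + (0.9882)(0.4137)(0.5343) = 0.07868,
so c = arccos(0.07868) = 1.49204 rad.
On the unit sphere the arc length equals the central angle: 1.4920.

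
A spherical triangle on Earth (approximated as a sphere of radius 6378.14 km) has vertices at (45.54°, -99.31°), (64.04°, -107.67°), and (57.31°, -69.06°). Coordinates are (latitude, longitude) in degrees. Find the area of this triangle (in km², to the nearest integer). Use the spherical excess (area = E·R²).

2208657 km²

Side lengths (central angles): a = 0.3439, b = 0.3832, c = 0.3330 rad; semiperimeter s = 0.5301.
By l'Huilier's theorem, tan(E/4) = √[tan(s/2) tan((s−a)/2) tan((s−b)/2) tan((s−c)/2)], giving spherical excess E = 0.0543 rad.
Area = E·R² = 0.0543 × (6378.14)² ≈ 2208657 km².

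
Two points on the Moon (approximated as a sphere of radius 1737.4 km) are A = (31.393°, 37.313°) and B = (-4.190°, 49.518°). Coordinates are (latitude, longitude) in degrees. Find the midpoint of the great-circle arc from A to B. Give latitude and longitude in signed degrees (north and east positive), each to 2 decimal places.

The central angle between A and B is δ = 0.6534 rad.
With f = 0.5, the slerp weights are sin((1−f)δ)/sin δ = 0.5279 and sin(fδ)/sin δ = 0.5279.
Weighted sum of the unit vectors: (0.5279)·(0.6789,0.5174,0.5209) + (0.5279)·(0.6475,0.7586,-0.0731) = (0.7002, 0.6736, 0.2364).
Converting back: φ = atan2(z, √(x²+y²)) = 13.68°, λ = atan2(y, x) = 43.89°.

13.68°, 43.89°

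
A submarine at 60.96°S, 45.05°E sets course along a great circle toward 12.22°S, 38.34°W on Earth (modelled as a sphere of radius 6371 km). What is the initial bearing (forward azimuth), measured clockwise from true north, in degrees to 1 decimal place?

With φ₁ = -1.0640, φ₂ = -0.2133, Δλ = -1.4554 rad, the forward-azimuth formula gives
θ = atan2( sin Δλ cos φ₂ , cos φ₁ sin φ₂ − sin φ₁ cos φ₂ cos Δλ ) = atan2(-0.9708, -0.0044) = -90.26°.
Adding 360° brings this into [0°, 360°): 269.7°.

269.7°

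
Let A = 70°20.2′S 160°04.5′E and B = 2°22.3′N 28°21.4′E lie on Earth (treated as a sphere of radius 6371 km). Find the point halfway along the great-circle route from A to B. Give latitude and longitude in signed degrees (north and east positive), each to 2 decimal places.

The central angle between A and B is δ = 1.8366 rad.
With f = 0.5, the slerp weights are sin((1−f)δ)/sin δ = 0.8235 and sin(fδ)/sin δ = 0.8235.
Weighted sum of the unit vectors: (0.8235)·(-0.3164,0.1147,-0.9417) + (0.8235)·(0.8793,0.4746,0.0414) = (0.4636, 0.4852, -0.7414).
Converting back: φ = atan2(z, √(x²+y²)) = -47.85°, λ = atan2(y, x) = 46.31°.

-47.85°, 46.31°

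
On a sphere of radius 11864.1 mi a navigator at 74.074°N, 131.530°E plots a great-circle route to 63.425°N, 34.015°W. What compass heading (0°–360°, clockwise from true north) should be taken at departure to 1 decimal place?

With φ₁ = 1.2928, φ₂ = 1.1070, Δλ = -2.8893 rad, the forward-azimuth formula gives
θ = atan2( sin Δλ cos φ₂ , cos φ₁ sin φ₂ − sin φ₁ cos φ₂ cos Δλ ) = atan2(-0.1117, 0.6620) = -9.58°.
Adding 360° brings this into [0°, 360°): 350.4°.

350.4°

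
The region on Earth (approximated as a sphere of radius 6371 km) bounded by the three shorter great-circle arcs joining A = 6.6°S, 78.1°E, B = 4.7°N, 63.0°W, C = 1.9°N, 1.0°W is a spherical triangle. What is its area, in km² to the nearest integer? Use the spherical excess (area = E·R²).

3879368 km²

Side lengths (central angles): a = 1.0811, b = 1.3858, c = 2.4653 rad; semiperimeter s = 2.4661.
By l'Huilier's theorem, tan(E/4) = √[tan(s/2) tan((s−a)/2) tan((s−b)/2) tan((s−c)/2)], giving spherical excess E = 0.0956 rad.
Area = E·R² = 0.0956 × (6371)² ≈ 3879368 km².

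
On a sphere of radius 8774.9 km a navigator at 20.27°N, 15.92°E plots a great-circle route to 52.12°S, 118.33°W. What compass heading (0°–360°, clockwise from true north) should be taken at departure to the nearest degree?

Δλ = -134.250° = -2.3431 rad.
y = sin Δλ · cos φ₂ = (-0.7163)(0.6140) = -0.4398
x = cos φ₁ sin φ₂ − sin φ₁ cos φ₂ cos Δλ = (0.9381)(-0.7893) − (0.3464)(0.6140)(-0.6978) = -0.5920
θ = atan2(y, x) = -143.39°; adding 360° gives 217°.

217°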